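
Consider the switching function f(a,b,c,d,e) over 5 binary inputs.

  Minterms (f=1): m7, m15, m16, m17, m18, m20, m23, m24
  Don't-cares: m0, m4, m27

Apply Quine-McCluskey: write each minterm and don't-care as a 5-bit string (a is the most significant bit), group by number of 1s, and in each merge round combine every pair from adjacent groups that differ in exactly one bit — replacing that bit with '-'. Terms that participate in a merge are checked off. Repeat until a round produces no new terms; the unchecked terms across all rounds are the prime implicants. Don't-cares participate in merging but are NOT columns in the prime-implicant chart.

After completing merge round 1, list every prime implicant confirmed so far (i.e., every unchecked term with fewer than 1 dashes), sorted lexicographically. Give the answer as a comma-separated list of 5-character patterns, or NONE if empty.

11011

Round 0: 00000✓ 00100✓ 00111✓ 01111✓ 10000✓ 10001✓ 10010✓ 10100✓ 10111✓ 11000✓ 11011
Round 1: -0000✓ -0100✓ -0111 0-111 00-00✓ 1-000 10-00✓ 100-0 1000-
Round 2: -0-00
PIs = {-0-00, -0111, 0-111, 1-000, 100-0, 1000-, 11011}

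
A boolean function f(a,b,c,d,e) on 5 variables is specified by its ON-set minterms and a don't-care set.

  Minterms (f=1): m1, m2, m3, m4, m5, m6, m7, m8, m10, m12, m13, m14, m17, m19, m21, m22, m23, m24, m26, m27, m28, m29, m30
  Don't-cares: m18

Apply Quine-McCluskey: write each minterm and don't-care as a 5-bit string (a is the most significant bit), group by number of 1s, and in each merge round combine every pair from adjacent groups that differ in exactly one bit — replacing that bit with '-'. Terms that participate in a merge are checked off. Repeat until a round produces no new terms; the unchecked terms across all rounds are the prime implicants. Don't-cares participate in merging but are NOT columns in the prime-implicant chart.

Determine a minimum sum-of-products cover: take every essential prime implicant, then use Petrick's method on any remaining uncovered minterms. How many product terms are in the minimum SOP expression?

6

size-2^0 implicants → 00001(✓)  00010(✓)  00011(✓)  00100(✓)  00101(✓)  00110(✓)  00111(✓)  01000(✓)  01010(✓)  01100(✓)  01101(✓)  01110(✓)  10001(✓)  10010(✓)  10011(✓)  10101(✓)  10110(✓)  10111(✓)  11000(✓)  11010(✓)  11011(✓)  11100(✓)  11101(✓)  11110(✓)
size-2^1 implicants → -0001(✓)  -0010(✓)  -0011(✓)  -0101(✓)  -0110(✓)  -0111(✓)  -1000(✓)  -1010(✓)  -1100(✓)  -1101(✓)  -1110(✓)  0-010(✓)  0-100(✓)  0-101(✓)  0-110(✓)  00-01(✓)  00-10(✓)  00-11(✓)  000-1(✓)  0001-(✓)  001-0(✓)  001-1(✓)  0010-(✓)  0011-(✓)  01-00(✓)  01-10(✓)  010-0(✓)  011-0(✓)  0110-(✓)  1-010(✓)  1-011(✓)  1-101(✓)  1-110(✓)  10-01(✓)  10-10(✓)  10-11(✓)  100-1(✓)  1001-(✓)  101-1(✓)  1011-(✓)  11-00(✓)  11-10(✓)  110-0(✓)  1101-(✓)  111-0(✓)  1110-(✓)
size-2^2 implicants → --010(✓)  --101  --110(✓)  -0-01(✓)  -0-10(✓)  -0-11(✓)  -00-1(✓)  -001-(✓)  -01-1(✓)  -011-(✓)  -1-00(✓)  -1-10(✓)  -10-0(✓)  -11-0(✓)  -110-  0--10(✓)  0-1-0  0-10-  00--1(✓)  00-1-(✓)  001--  01--0(✓)  1--10(✓)  1-01-  10--1(✓)  10-1-(✓)  11--0(✓)
size-2^3 implicants → ---10  -0--1  -0-1-  -1--0
Unchecked terms (primes): ---10, --101, -0--1, -0-1-, -1--0, -110-, 0-1-0, 0-10-, 001--, 1-01-
Minterm coverage:
  m1 ⊆ -0--1 [E]
  m2 ⊆ ---10,-0-1-
  m3 ⊆ -0--1,-0-1-
  m4 ⊆ 0-1-0,0-10-,001--
  m5 ⊆ --101,-0--1,0-10-,001--
  m6 ⊆ ---10,-0-1-,0-1-0,001--
  m7 ⊆ -0--1,-0-1-,001--
  m8 ⊆ -1--0 [E]
  m10 ⊆ ---10,-1--0
  m12 ⊆ -1--0,-110-,0-1-0,0-10-
  m13 ⊆ --101,-110-,0-10-
  m14 ⊆ ---10,-1--0,0-1-0
  m17 ⊆ -0--1 [E]
  m19 ⊆ -0--1,-0-1-,1-01-
  m21 ⊆ --101,-0--1
  m22 ⊆ ---10,-0-1-
  m23 ⊆ -0--1,-0-1-
  m24 ⊆ -1--0 [E]
  m26 ⊆ ---10,-1--0,1-01-
  m27 ⊆ 1-01- [E]
  m28 ⊆ -1--0,-110-
  m29 ⊆ --101,-110-
  m30 ⊆ ---10,-1--0
E = {-0--1, -1--0, 1-01-}
Petrick residual → ---10, --101, 0-1-0
Cover = de' + cd'e + b'e + be' + a'ce' + ac'd  |cover|=6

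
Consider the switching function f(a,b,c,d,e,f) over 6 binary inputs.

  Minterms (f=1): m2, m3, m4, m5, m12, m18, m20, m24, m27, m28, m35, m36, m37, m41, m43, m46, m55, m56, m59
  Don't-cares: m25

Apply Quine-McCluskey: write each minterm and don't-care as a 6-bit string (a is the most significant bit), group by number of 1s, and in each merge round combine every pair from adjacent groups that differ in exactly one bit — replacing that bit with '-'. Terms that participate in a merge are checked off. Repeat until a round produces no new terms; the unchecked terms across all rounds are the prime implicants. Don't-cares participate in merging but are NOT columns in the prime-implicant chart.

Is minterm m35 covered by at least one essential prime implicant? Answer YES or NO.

size-2^0 implicants → 000010(✓)  000011(✓)  000100(✓)  000101(✓)  001100(✓)  010010(✓)  010100(✓)  011000(✓)  011001(✓)  011011(✓)  011100(✓)  100011(✓)  100100(✓)  100101(✓)  101001(✓)  101011(✓)  101110  110111  111000(✓)  111011(✓)
size-2^1 implicants → -00011  -00100(✓)  -00101(✓)  -11000  -11011  0-0010  0-0100(✓)  0-1100(✓)  00-100(✓)  00001-  00010-(✓)  01-100(✓)  011-00  0110-1  01100-  1-1011  10-011  10010-(✓)  1010-1
size-2^2 implicants → -0010-  0--100
Unchecked terms (primes): -00011, -0010-, -11000, -11011, 0--100, 0-0010, 00001-, 011-00, 0110-1, 01100-, 1-1011, 10-011, 1010-1, 101110, 110111
Minterm coverage:
  m2 ⊆ 0-0010,00001-
  m3 ⊆ -00011,00001-
  m4 ⊆ -0010-,0--100
  m5 ⊆ -0010- [E]
  m12 ⊆ 0--100 [E]
  m18 ⊆ 0-0010 [E]
  m20 ⊆ 0--100 [E]
  m24 ⊆ -11000,011-00,01100-
  m27 ⊆ -11011,0110-1
  m28 ⊆ 0--100,011-00
  m35 ⊆ -00011,10-011
  m36 ⊆ -0010- [E]
  m37 ⊆ -0010- [E]
  m41 ⊆ 1010-1 [E]
  m43 ⊆ 1-1011,10-011,1010-1
  m46 ⊆ 101110 [E]
  m55 ⊆ 110111 [E]
  m56 ⊆ -11000 [E]
  m59 ⊆ -11011,1-1011
E = {-0010-, -11000, 0--100, 0-0010, 1010-1, 101110, 110111}

NO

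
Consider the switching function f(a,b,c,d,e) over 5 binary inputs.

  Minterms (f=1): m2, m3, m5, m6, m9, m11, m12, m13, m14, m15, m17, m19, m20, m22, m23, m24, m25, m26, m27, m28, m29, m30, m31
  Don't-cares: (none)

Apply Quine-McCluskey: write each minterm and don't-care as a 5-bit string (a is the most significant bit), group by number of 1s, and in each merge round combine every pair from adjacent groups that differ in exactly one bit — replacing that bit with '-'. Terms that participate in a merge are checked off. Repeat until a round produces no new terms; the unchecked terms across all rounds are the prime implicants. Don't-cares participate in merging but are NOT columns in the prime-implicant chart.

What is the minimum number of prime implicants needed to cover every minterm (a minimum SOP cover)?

size-2^0 implicants → 00010(✓)  00011(✓)  00101(✓)  00110(✓)  01001(✓)  01011(✓)  01100(✓)  01101(✓)  01110(✓)  01111(✓)  10001(✓)  10011(✓)  10100(✓)  10110(✓)  10111(✓)  11000(✓)  11001(✓)  11010(✓)  11011(✓)  11100(✓)  11101(✓)  11110(✓)  11111(✓)
size-2^1 implicants → -0011(✓)  -0110(✓)  -1001(✓)  -1011(✓)  -1100(✓)  -1101(✓)  -1110(✓)  -1111(✓)  0-011(✓)  0-101  0-110(✓)  00-10  0001-  01-01(✓)  01-11(✓)  010-1(✓)  011-0(✓)  011-1(✓)  0110-(✓)  0111-(✓)  1-001(✓)  1-011(✓)  1-100(✓)  1-110(✓)  1-111(✓)  10-11(✓)  100-1(✓)  101-0(✓)  1011-(✓)  11-00(✓)  11-01(✓)  11-10(✓)  11-11(✓)  110-0(✓)  110-1(✓)  1100-(✓)  1101-(✓)  111-0(✓)  111-1(✓)  1110-(✓)  1111-(✓)
size-2^2 implicants → --011  --110  -1-01(✓)  -1-11(✓)  -10-1(✓)  -11-0(✓)  -11-1(✓)  -110-(✓)  -111-(✓)  01--1(✓)  011--(✓)  1--11  1-0-1  1-1-0  1-11-  11--0(✓)  11--1(✓)  11-0-(✓)  11-1-(✓)  110--(✓)  111--(✓)
size-2^3 implicants → -1--1  -11--  11---
Unchecked terms (primes): --011, --110, -1--1, -11--, 0-101, 00-10, 0001-, 1--11, 1-0-1, 1-1-0, 1-11-, 11---
Minterm coverage:
  m2 ⊆ 00-10,0001-
  m3 ⊆ --011,0001-
  m5 ⊆ 0-101 [E]
  m6 ⊆ --110,00-10
  m9 ⊆ -1--1 [E]
  m11 ⊆ --011,-1--1
  m12 ⊆ -11-- [E]
  m13 ⊆ -1--1,-11--,0-101
  m14 ⊆ --110,-11--
  m15 ⊆ -1--1,-11--
  m17 ⊆ 1-0-1 [E]
  m19 ⊆ --011,1--11,1-0-1
  m20 ⊆ 1-1-0 [E]
  m22 ⊆ --110,1-1-0,1-11-
  m23 ⊆ 1--11,1-11-
  m24 ⊆ 11--- [E]
  m25 ⊆ -1--1,1-0-1,11---
  m26 ⊆ 11--- [E]
  m27 ⊆ --011,-1--1,1--11,1-0-1,11---
  m28 ⊆ -11--,1-1-0,11---
  m29 ⊆ -1--1,-11--,11---
  m30 ⊆ --110,-11--,1-1-0,1-11-,11---
  m31 ⊆ -1--1,-11--,1--11,1-11-,11---
E = {-1--1, -11--, 0-101, 1-0-1, 1-1-0, 11---}
Petrick residual → --011, 00-10, 1--11
Cover = c'de + be + bc + a'cd'e + a'b'de' + ade + ac'e + ace' + ab  |cover|=9

9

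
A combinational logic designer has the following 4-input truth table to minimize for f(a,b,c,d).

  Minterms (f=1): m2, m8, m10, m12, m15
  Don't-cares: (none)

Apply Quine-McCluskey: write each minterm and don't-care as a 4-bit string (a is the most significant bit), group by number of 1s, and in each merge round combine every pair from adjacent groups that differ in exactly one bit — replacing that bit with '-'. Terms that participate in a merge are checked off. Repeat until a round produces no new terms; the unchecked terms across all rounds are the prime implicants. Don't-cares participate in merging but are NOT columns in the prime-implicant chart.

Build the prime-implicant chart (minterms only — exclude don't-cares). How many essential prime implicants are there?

3

size-2^0 implicants → 0010(✓)  1000(✓)  1010(✓)  1100(✓)  1111
size-2^1 implicants → -010  1-00  10-0
Unchecked terms (primes): -010, 1-00, 10-0, 1111
Minterm coverage:
  m2 ⊆ -010 [E]
  m8 ⊆ 1-00,10-0
  m10 ⊆ -010,10-0
  m12 ⊆ 1-00 [E]
  m15 ⊆ 1111 [E]
E = {-010, 1-00, 1111}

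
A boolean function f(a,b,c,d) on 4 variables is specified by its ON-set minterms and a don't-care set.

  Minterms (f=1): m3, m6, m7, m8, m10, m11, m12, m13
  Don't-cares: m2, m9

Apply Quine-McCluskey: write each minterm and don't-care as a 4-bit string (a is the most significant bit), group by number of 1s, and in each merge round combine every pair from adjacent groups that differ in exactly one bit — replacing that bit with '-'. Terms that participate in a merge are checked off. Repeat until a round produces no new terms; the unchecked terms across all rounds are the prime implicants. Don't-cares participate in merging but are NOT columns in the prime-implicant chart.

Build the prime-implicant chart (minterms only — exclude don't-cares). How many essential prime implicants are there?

2

Round 0: 0010✓ 0011✓ 0110✓ 0111✓ 1000✓ 1001✓ 1010✓ 1011✓ 1100✓ 1101✓
Round 1: -010✓ -011✓ 0-10✓ 0-11✓ 001-✓ 011-✓ 1-00✓ 1-01✓ 10-0✓ 10-1✓ 100-✓ 101-✓ 110-✓
Round 2: -01- 0-1- 1-0- 10--
PIs = {-01-, 0-1-, 1-0-, 10--}
Coverage chart:
  m3: -01-,0-1-
  m6: 0-1- ←essential
  m7: 0-1- ←essential
  m8: 1-0-,10--
  m10: -01-,10--
  m11: -01-,10--
  m12: 1-0- ←essential
  m13: 1-0- ←essential
Essential: 0-1-, 1-0-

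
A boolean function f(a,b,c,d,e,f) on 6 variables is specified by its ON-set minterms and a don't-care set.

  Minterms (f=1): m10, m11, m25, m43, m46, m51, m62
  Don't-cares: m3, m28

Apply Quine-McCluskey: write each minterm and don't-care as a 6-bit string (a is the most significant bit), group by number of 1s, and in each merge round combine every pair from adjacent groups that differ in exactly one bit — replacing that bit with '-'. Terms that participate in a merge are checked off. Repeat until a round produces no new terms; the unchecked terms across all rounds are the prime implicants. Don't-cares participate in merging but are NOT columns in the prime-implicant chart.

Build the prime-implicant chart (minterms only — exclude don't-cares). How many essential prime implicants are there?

5

Round 0: 000011✓ 001010✓ 001011✓ 011001 011100 101011✓ 101110✓ 110011 111110✓
Round 1: -01011 00-011 00101- 1-1110
PIs = {-01011, 00-011, 00101-, 011001, 011100, 1-1110, 110011}
Coverage chart:
  m10: 00101- ←essential
  m11: -01011,00-011,00101-
  m25: 011001 ←essential
  m43: -01011 ←essential
  m46: 1-1110 ←essential
  m51: 110011 ←essential
  m62: 1-1110 ←essential
Essential: -01011, 00101-, 011001, 1-1110, 110011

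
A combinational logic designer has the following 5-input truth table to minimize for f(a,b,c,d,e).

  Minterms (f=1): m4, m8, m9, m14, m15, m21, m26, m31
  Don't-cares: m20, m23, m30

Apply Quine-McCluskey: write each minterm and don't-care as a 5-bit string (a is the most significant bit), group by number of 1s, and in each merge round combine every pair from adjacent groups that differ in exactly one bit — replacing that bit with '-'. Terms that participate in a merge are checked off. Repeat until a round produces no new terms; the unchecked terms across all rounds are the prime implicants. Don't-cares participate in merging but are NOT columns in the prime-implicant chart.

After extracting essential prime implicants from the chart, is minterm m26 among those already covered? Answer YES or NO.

YES

size-2^0 implicants → 00100(✓)  01000(✓)  01001(✓)  01110(✓)  01111(✓)  10100(✓)  10101(✓)  10111(✓)  11010(✓)  11110(✓)  11111(✓)
size-2^1 implicants → -0100  -1110(✓)  -1111(✓)  0100-  0111-(✓)  1-111  101-1  1010-  11-10  1111-(✓)
size-2^2 implicants → -111-
Unchecked terms (primes): -0100, -111-, 0100-, 1-111, 101-1, 1010-, 11-10
Minterm coverage:
  m4 ⊆ -0100 [E]
  m8 ⊆ 0100- [E]
  m9 ⊆ 0100- [E]
  m14 ⊆ -111- [E]
  m15 ⊆ -111- [E]
  m21 ⊆ 101-1,1010-
  m26 ⊆ 11-10 [E]
  m31 ⊆ -111-,1-111
E = {-0100, -111-, 0100-, 11-10}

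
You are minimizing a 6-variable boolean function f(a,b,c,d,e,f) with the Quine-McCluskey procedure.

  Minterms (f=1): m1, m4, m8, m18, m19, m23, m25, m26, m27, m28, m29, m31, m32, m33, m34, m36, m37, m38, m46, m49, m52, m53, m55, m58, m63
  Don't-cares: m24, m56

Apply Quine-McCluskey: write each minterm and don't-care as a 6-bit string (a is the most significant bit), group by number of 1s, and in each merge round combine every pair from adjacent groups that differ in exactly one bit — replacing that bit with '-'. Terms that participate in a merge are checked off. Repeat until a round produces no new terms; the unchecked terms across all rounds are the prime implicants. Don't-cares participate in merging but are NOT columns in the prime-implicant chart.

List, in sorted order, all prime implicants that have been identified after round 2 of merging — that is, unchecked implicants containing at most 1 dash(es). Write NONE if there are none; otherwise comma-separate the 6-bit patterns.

-00001, -00100, 0-1000, 10-110, 1101-1

[col 0] 000001*, 000100*, 001000*, 010010*, 010011*, 010111*, 011000*, 011001*, 011010*, 011011*, 011100*, 011101*, 011111*, 100000*, 100001*, 100010*, 100100*, 100101*, 100110*, 101110*, 110001*, 110100*, 110101*, 110111*, 111000*, 111010*, 111111*
[col 1] -00001, -00100, -10111*, -11000*, -11010*, -11111*, 0-1000, 01-010*, 01-011*, 01-111*, 010-11*, 01001-*, 011-00*, 011-01*, 011-11*, 0110-0*, 0110-1*, 01100-*, 01101-*, 0111-1*, 01110-*, 1-0001*, 1-0100*, 1-0101*, 10-110, 100-00*, 100-01*, 100-10*, 1000-0*, 10000-*, 1001-0*, 10010-*, 11-111*, 110-01*, 1101-1, 11010-*, 1110-0*
[col 2] -1-111, -110-0, 01--11, 01-01-, 011--1, 011-0-, 0110--, 1-0-01, 1-010-, 100--0, 100-0-
Prime implicants: -00001, -00100, -1-111, -110-0, 0-1000, 01--11, 01-01-, 011--1, 011-0-, 0110--, 1-0-01, 1-010-, 10-110, 100--0, 100-0-, 1101-1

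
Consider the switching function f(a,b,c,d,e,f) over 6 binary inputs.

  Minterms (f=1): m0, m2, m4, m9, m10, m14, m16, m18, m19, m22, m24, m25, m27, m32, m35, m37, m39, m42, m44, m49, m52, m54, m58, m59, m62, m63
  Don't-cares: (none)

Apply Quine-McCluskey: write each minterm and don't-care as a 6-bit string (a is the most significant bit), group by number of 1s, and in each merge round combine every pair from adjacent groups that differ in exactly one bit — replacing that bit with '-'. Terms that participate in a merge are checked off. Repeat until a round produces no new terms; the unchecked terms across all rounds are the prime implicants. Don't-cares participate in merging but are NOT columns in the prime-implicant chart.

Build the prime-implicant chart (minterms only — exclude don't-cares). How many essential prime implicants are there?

Round 0: 000000✓ 000010✓ 000100✓ 001001✓ 001010✓ 001110✓ 010000✓ 010010✓ 010011✓ 010110✓ 011000✓ 011001✓ 011011✓ 100000✓ 100011✓ 100101✓ 100111✓ 101010✓ 101100 110001 110100✓ 110110✓ 111010✓ 111011✓ 111110✓ 111111✓
Round 1: -00000 -01010 -10110 -11011 0-0000✓ 0-0010✓ 0-1001 00-010 000-00 0000-0✓ 001-10 01-000 01-011 010-10 0100-0✓ 01001- 0110-1 01100- 1-1010 100-11 1001-1 11-110 1101-0 111-10✓ 111-11✓ 11101-✓ 11111-✓
Round 2: 0-00-0 111-1-
PIs = {-00000, -01010, -10110, -11011, 0-00-0, 0-1001, 00-010, 000-00, 001-10, 01-000, 01-011, 010-10, 01001-, 0110-1, 01100-, 1-1010, 100-11, 1001-1, 101100, 11-110, 110001, 1101-0, 111-1-}
Coverage chart:
  m0: -00000,0-00-0,000-00
  m2: 0-00-0,00-010
  m4: 000-00 ←essential
  m9: 0-1001 ←essential
  m10: -01010,00-010,001-10
  m14: 001-10 ←essential
  m16: 0-00-0,01-000
  m18: 0-00-0,010-10,01001-
  m19: 01-011,01001-
  m22: -10110,010-10
  m24: 01-000,01100-
  m25: 0-1001,0110-1,01100-
  m27: -11011,01-011,0110-1
  m32: -00000 ←essential
  m35: 100-11 ←essential
  m37: 1001-1 ←essential
  m39: 100-11,1001-1
  m42: -01010,1-1010
  m44: 101100 ←essential
  m49: 110001 ←essential
  m52: 1101-0 ←essential
  m54: -10110,11-110,1101-0
  m58: 1-1010,111-1-
  m59: -11011,111-1-
  m62: 11-110,111-1-
  m63: 111-1- ←essential
Essential: -00000, 0-1001, 000-00, 001-10, 100-11, 1001-1, 101100, 110001, 1101-0, 111-1-

10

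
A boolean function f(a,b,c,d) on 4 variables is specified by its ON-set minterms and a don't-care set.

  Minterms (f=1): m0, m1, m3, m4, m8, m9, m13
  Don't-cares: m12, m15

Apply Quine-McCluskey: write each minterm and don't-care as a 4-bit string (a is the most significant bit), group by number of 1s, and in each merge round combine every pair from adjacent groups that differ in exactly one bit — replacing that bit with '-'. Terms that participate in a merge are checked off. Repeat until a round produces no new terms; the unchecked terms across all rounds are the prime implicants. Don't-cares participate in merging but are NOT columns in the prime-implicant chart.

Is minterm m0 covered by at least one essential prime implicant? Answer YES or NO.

Round 0: 0000✓ 0001✓ 0011✓ 0100✓ 1000✓ 1001✓ 1100✓ 1101✓ 1111✓
Round 1: -000✓ -001✓ -100✓ 0-00✓ 00-1 000-✓ 1-00✓ 1-01✓ 100-✓ 11-1 110-✓
Round 2: --00 -00- 1-0-
PIs = {--00, -00-, 00-1, 1-0-, 11-1}
Coverage chart:
  m0: --00,-00-
  m1: -00-,00-1
  m3: 00-1 ←essential
  m4: --00 ←essential
  m8: --00,-00-,1-0-
  m9: -00-,1-0-
  m13: 1-0-,11-1
Essential: --00, 00-1

YES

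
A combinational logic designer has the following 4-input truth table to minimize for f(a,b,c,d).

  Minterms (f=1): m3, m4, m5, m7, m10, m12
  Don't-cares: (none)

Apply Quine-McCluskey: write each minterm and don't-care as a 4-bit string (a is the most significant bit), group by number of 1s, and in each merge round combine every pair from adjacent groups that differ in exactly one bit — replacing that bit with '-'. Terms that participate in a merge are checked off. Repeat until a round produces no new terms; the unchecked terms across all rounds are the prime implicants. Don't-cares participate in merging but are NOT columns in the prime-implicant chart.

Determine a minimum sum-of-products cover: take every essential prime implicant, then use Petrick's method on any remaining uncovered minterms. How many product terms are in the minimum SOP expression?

4

[col 0] 0011*, 0100*, 0101*, 0111*, 1010, 1100*
[col 1] -100, 0-11, 01-1, 010-
Prime implicants: -100, 0-11, 01-1, 010-, 1010
PI chart (minterm → PIs covering it):
  3 | 0-11  (sole → essential)
  4 | -100,010-
  5 | 01-1,010-
  7 | 0-11,01-1
  10 | 1010  (sole → essential)
  12 | -100  (sole → essential)
Essential prime implicants: -100, 0-11, 1010
Petrick residual → 01-1
Minimum SOP uses 4 PIs: bc'd' + a'cd + a'bd + ab'cd'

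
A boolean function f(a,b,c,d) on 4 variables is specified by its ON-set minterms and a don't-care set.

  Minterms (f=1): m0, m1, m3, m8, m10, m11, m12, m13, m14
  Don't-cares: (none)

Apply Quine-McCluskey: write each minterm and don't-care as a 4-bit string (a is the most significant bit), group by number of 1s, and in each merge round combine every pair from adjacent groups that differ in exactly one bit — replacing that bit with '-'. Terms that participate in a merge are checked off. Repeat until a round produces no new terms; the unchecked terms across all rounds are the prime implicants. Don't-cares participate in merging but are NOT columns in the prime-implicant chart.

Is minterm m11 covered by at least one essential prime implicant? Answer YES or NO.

size-2^0 implicants → 0000(✓)  0001(✓)  0011(✓)  1000(✓)  1010(✓)  1011(✓)  1100(✓)  1101(✓)  1110(✓)
size-2^1 implicants → -000  -011  00-1  000-  1-00(✓)  1-10(✓)  10-0(✓)  101-  11-0(✓)  110-
size-2^2 implicants → 1--0
Unchecked terms (primes): -000, -011, 00-1, 000-, 1--0, 101-, 110-
Minterm coverage:
  m0 ⊆ -000,000-
  m1 ⊆ 00-1,000-
  m3 ⊆ -011,00-1
  m8 ⊆ -000,1--0
  m10 ⊆ 1--0,101-
  m11 ⊆ -011,101-
  m12 ⊆ 1--0,110-
  m13 ⊆ 110- [E]
  m14 ⊆ 1--0 [E]
E = {1--0, 110-}

NO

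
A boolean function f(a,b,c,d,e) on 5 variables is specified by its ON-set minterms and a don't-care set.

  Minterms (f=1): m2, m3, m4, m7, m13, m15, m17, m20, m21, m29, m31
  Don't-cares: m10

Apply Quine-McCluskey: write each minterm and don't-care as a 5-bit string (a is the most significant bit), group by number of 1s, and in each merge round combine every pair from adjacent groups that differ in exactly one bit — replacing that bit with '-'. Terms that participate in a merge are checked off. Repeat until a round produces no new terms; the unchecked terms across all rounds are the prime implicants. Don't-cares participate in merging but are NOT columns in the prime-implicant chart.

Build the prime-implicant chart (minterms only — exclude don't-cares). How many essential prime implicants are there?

3

[col 0] 00010*, 00011*, 00100*, 00111*, 01010*, 01101*, 01111*, 10001*, 10100*, 10101*, 11101*, 11111*
[col 1] -0100, -1101*, -1111*, 0-010, 0-111, 00-11, 0001-, 011-1*, 1-101, 10-01, 1010-, 111-1*
[col 2] -11-1
Prime implicants: -0100, -11-1, 0-010, 0-111, 00-11, 0001-, 1-101, 10-01, 1010-
PI chart (minterm → PIs covering it):
  2 | 0-010,0001-
  3 | 00-11,0001-
  4 | -0100  (sole → essential)
  7 | 0-111,00-11
  13 | -11-1  (sole → essential)
  15 | -11-1,0-111
  17 | 10-01  (sole → essential)
  20 | -0100,1010-
  21 | 1-101,10-01,1010-
  29 | -11-1,1-101
  31 | -11-1  (sole → essential)
Essential prime implicants: -0100, -11-1, 10-01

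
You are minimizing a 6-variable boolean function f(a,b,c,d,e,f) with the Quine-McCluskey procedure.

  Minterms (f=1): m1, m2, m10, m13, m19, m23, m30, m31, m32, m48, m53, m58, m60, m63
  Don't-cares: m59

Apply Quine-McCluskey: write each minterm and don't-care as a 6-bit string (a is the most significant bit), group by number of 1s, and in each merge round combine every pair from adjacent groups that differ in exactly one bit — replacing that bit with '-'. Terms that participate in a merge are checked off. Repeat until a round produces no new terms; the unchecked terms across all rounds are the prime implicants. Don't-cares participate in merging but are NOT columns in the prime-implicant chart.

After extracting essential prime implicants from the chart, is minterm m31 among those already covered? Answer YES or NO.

YES

Round 0: 000001 000010✓ 001010✓ 001101 010011✓ 010111✓ 011110✓ 011111✓ 100000✓ 110000✓ 110101 111010✓ 111011✓ 111100 111111✓
Round 1: -11111 00-010 01-111 010-11 01111- 1-0000 111-11 11101-
PIs = {-11111, 00-010, 000001, 001101, 01-111, 010-11, 01111-, 1-0000, 110101, 111-11, 11101-, 111100}
Coverage chart:
  m1: 000001 ←essential
  m2: 00-010 ←essential
  m10: 00-010 ←essential
  m13: 001101 ←essential
  m19: 010-11 ←essential
  m23: 01-111,010-11
  m30: 01111- ←essential
  m31: -11111,01-111,01111-
  m32: 1-0000 ←essential
  m48: 1-0000 ←essential
  m53: 110101 ←essential
  m58: 11101- ←essential
  m60: 111100 ←essential
  m63: -11111,111-11
Essential: 00-010, 000001, 001101, 010-11, 01111-, 1-0000, 110101, 11101-, 111100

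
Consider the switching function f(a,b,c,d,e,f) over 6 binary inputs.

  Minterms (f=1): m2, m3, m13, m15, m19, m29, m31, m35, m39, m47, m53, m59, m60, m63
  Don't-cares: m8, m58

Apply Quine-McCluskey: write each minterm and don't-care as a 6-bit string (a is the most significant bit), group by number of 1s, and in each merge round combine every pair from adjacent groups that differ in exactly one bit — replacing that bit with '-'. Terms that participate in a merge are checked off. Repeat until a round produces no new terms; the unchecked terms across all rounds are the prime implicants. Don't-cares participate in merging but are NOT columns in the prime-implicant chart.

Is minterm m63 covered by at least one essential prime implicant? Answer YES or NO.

Round 0: 000010✓ 000011✓ 001000 001101✓ 001111✓ 010011✓ 011101✓ 011111✓ 100011✓ 100111✓ 101111✓ 110101 111010✓ 111011✓ 111100 111111✓
Round 1: -00011 -01111✓ -11111✓ 0-0011 0-1101✓ 0-1111✓ 00001- 0011-1✓ 0111-1✓ 1-1111✓ 10-111 100-11 111-11 11101-
Round 2: --1111 0-11-1
PIs = {--1111, -00011, 0-0011, 0-11-1, 00001-, 001000, 10-111, 100-11, 110101, 111-11, 11101-, 111100}
Coverage chart:
  m2: 00001- ←essential
  m3: -00011,0-0011,00001-
  m13: 0-11-1 ←essential
  m15: --1111,0-11-1
  m19: 0-0011 ←essential
  m29: 0-11-1 ←essential
  m31: --1111,0-11-1
  m35: -00011,100-11
  m39: 10-111,100-11
  m47: --1111,10-111
  m53: 110101 ←essential
  m59: 111-11,11101-
  m60: 111100 ←essential
  m63: --1111,111-11
Essential: 0-0011, 0-11-1, 00001-, 110101, 111100

NO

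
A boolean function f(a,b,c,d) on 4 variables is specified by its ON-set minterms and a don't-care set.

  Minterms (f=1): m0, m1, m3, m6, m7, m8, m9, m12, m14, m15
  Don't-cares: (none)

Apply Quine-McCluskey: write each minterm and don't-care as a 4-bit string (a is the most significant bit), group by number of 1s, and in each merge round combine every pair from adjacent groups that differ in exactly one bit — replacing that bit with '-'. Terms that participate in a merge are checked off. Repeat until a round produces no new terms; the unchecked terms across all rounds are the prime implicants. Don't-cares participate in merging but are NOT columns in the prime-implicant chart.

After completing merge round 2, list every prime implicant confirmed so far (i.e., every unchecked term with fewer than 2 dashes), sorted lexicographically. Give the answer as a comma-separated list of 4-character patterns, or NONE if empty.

0-11, 00-1, 1-00, 11-0

[col 0] 0000*, 0001*, 0011*, 0110*, 0111*, 1000*, 1001*, 1100*, 1110*, 1111*
[col 1] -000*, -001*, -110*, -111*, 0-11, 00-1, 000-*, 011-*, 1-00, 100-*, 11-0, 111-*
[col 2] -00-, -11-
Prime implicants: -00-, -11-, 0-11, 00-1, 1-00, 11-0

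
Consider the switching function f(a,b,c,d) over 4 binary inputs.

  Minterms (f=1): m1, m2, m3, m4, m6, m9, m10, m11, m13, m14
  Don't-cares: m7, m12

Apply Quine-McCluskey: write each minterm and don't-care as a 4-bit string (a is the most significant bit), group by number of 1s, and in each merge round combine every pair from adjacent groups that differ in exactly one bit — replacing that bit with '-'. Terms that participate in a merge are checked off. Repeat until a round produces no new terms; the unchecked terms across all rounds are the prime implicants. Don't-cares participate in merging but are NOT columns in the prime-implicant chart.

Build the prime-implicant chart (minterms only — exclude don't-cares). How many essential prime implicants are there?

2

[col 0] 0001*, 0010*, 0011*, 0100*, 0110*, 0111*, 1001*, 1010*, 1011*, 1100*, 1101*, 1110*
[col 1] -001*, -010*, -011*, -100*, -110*, 0-10*, 0-11*, 00-1*, 001-*, 01-0*, 011-*, 1-01, 1-10*, 10-1*, 101-*, 11-0*, 110-
[col 2] --10, -0-1, -01-, -1-0, 0-1-
Prime implicants: --10, -0-1, -01-, -1-0, 0-1-, 1-01, 110-
PI chart (minterm → PIs covering it):
  1 | -0-1  (sole → essential)
  2 | --10,-01-,0-1-
  3 | -0-1,-01-,0-1-
  4 | -1-0  (sole → essential)
  6 | --10,-1-0,0-1-
  9 | -0-1,1-01
  10 | --10,-01-
  11 | -0-1,-01-
  13 | 1-01,110-
  14 | --10,-1-0
Essential prime implicants: -0-1, -1-0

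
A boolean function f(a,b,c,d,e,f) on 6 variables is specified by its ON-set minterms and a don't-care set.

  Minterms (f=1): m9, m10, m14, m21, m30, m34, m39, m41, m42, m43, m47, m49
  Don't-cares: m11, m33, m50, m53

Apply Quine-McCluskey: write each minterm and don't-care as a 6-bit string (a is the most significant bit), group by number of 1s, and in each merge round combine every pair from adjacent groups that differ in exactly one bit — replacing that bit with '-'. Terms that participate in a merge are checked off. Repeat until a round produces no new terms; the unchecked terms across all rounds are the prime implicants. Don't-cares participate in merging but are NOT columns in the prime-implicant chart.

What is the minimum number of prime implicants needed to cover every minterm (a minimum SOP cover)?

size-2^0 implicants → 001001(✓)  001010(✓)  001011(✓)  001110(✓)  010101(✓)  011110(✓)  100001(✓)  100010(✓)  100111(✓)  101001(✓)  101010(✓)  101011(✓)  101111(✓)  110001(✓)  110010(✓)  110101(✓)
size-2^1 implicants → -01001(✓)  -01010(✓)  -01011(✓)  -10101  0-1110  001-10  0010-1(✓)  00101-(✓)  1-0001  1-0010  10-001  10-010  10-111  101-11  1010-1(✓)  10101-(✓)  110-01
size-2^2 implicants → -010-1  -0101-
Unchecked terms (primes): -010-1, -0101-, -10101, 0-1110, 001-10, 1-0001, 1-0010, 10-001, 10-010, 10-111, 101-11, 110-01
Minterm coverage:
  m9 ⊆ -010-1 [E]
  m10 ⊆ -0101-,001-10
  m14 ⊆ 0-1110,001-10
  m21 ⊆ -10101 [E]
  m30 ⊆ 0-1110 [E]
  m34 ⊆ 1-0010,10-010
  m39 ⊆ 10-111 [E]
  m41 ⊆ -010-1,10-001
  m42 ⊆ -0101-,10-010
  m43 ⊆ -010-1,-0101-,101-11
  m47 ⊆ 10-111,101-11
  m49 ⊆ 1-0001,110-01
E = {-010-1, -10101, 0-1110, 10-111}
Petrick residual → -0101-, 1-0001, 1-0010
Cover = b'cd'f + b'cd'e + bc'de'f + a'cdef' + ac'd'e'f + ac'd'ef' + ab'def  |cover|=7

7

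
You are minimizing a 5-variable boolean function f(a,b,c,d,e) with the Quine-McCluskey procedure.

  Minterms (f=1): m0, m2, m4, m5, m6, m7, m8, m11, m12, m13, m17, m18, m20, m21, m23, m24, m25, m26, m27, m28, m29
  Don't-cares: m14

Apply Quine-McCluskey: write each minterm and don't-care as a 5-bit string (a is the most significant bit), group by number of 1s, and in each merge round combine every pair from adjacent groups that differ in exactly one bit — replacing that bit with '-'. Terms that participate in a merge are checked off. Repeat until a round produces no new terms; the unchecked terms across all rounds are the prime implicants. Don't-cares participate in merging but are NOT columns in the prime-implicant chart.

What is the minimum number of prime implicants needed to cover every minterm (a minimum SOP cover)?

size-2^0 implicants → 00000(✓)  00010(✓)  00100(✓)  00101(✓)  00110(✓)  00111(✓)  01000(✓)  01011(✓)  01100(✓)  01101(✓)  01110(✓)  10001(✓)  10010(✓)  10100(✓)  10101(✓)  10111(✓)  11000(✓)  11001(✓)  11010(✓)  11011(✓)  11100(✓)  11101(✓)
size-2^1 implicants → -0010  -0100(✓)  -0101(✓)  -0111(✓)  -1000(✓)  -1011  -1100(✓)  -1101(✓)  0-000(✓)  0-100(✓)  0-101(✓)  0-110(✓)  00-00(✓)  00-10(✓)  000-0(✓)  001-0(✓)  001-1(✓)  0010-(✓)  0011-(✓)  01-00(✓)  011-0(✓)  0110-(✓)  1-001(✓)  1-010  1-100(✓)  1-101(✓)  10-01(✓)  101-1(✓)  1010-(✓)  11-00(✓)  11-01(✓)  110-0(✓)  110-1(✓)  1100-(✓)  1101-(✓)  1110-(✓)
size-2^2 implicants → --100(✓)  --101(✓)  -01-1  -010-(✓)  -1-00  -110-(✓)  0--00  0-1-0  0-10-(✓)  00--0  001--  1--01  1-10-(✓)  11-0-  110--
size-2^3 implicants → --10-
Unchecked terms (primes): --10-, -0010, -01-1, -1-00, -1011, 0--00, 0-1-0, 00--0, 001--, 1--01, 1-010, 11-0-, 110--
Minterm coverage:
  m0 ⊆ 0--00,00--0
  m2 ⊆ -0010,00--0
  m4 ⊆ --10-,0--00,0-1-0,00--0,001--
  m5 ⊆ --10-,-01-1,001--
  m6 ⊆ 0-1-0,00--0,001--
  m7 ⊆ -01-1,001--
  m8 ⊆ -1-00,0--00
  m11 ⊆ -1011 [E]
  m12 ⊆ --10-,-1-00,0--00,0-1-0
  m13 ⊆ --10- [E]
  m17 ⊆ 1--01 [E]
  m18 ⊆ -0010,1-010
  m20 ⊆ --10- [E]
  m21 ⊆ --10-,-01-1,1--01
  m23 ⊆ -01-1 [E]
  m24 ⊆ -1-00,11-0-,110--
  m25 ⊆ 1--01,11-0-,110--
  m26 ⊆ 1-010,110--
  m27 ⊆ -1011,110--
  m28 ⊆ --10-,-1-00,11-0-
  m29 ⊆ --10-,1--01,11-0-
E = {--10-, -01-1, -1011, 1--01}
Petrick residual → -1-00, 00--0, 1-010
Cover = cd' + b'ce + bd'e' + bc'de + a'b'e' + ad'e + ac'de'  |cover|=7

7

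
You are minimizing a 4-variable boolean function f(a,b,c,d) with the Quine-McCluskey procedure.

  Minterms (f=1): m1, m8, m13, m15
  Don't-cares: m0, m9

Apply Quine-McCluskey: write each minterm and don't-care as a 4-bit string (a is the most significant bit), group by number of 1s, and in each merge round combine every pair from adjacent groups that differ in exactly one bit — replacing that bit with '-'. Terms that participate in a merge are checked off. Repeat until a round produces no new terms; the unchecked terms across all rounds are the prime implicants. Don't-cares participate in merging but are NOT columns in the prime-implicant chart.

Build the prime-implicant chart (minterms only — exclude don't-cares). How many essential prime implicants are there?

Round 0: 0000✓ 0001✓ 1000✓ 1001✓ 1101✓ 1111✓
Round 1: -000✓ -001✓ 000-✓ 1-01 100-✓ 11-1
Round 2: -00-
PIs = {-00-, 1-01, 11-1}
Coverage chart:
  m1: -00- ←essential
  m8: -00- ←essential
  m13: 1-01,11-1
  m15: 11-1 ←essential
Essential: -00-, 11-1

2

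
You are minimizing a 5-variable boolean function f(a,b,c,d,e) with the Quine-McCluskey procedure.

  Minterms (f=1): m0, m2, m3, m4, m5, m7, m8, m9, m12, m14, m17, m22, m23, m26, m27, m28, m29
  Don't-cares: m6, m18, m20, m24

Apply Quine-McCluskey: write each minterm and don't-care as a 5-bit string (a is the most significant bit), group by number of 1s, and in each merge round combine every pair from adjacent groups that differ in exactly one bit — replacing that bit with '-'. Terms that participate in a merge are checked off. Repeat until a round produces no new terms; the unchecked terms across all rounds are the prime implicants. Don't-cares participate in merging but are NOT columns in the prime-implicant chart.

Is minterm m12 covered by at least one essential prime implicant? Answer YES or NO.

YES

Round 0: 00000✓ 00010✓ 00011✓ 00100✓ 00101✓ 00110✓ 00111✓ 01000✓ 01001✓ 01100✓ 01110✓ 10001 10010✓ 10100✓ 10110✓ 10111✓ 11000✓ 11010✓ 11011✓ 11100✓ 11101✓
Round 1: -0010✓ -0100✓ -0110✓ -0111✓ -1000✓ -1100✓ 0-000✓ 0-100✓ 0-110✓ 00-00✓ 00-10✓ 00-11✓ 000-0✓ 0001-✓ 001-0✓ 001-1✓ 0010-✓ 0011-✓ 01-00✓ 0100- 011-0✓ 1-010 1-100✓ 10-10✓ 101-0✓ 1011-✓ 11-00✓ 110-0 1101- 1110-
Round 2: --100 -0-10 -01-0 -011- -1-00 0--00 0-1-0 00--0 00-1- 001--
PIs = {--100, -0-10, -01-0, -011-, -1-00, 0--00, 0-1-0, 00--0, 00-1-, 001--, 0100-, 1-010, 10001, 110-0, 1101-, 1110-}
Coverage chart:
  m0: 0--00,00--0
  m2: -0-10,00--0,00-1-
  m3: 00-1- ←essential
  m4: --100,-01-0,0--00,0-1-0,00--0,001--
  m5: 001-- ←essential
  m7: -011-,00-1-,001--
  m8: -1-00,0--00,0100-
  m9: 0100- ←essential
  m12: --100,-1-00,0--00,0-1-0
  m14: 0-1-0 ←essential
  m17: 10001 ←essential
  m22: -0-10,-01-0,-011-
  m23: -011- ←essential
  m26: 1-010,110-0,1101-
  m27: 1101- ←essential
  m28: --100,-1-00,1110-
  m29: 1110- ←essential
Essential: -011-, 0-1-0, 00-1-, 001--, 0100-, 10001, 1101-, 1110-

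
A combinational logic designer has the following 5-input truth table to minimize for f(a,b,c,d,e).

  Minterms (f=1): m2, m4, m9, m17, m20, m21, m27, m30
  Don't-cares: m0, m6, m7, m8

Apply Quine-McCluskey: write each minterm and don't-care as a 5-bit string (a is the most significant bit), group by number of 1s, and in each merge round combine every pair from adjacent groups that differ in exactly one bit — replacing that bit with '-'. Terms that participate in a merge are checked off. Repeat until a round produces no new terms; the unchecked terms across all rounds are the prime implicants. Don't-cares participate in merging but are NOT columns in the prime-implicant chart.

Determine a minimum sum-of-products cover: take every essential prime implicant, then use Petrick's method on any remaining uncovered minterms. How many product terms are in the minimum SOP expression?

6

[col 0] 00000*, 00010*, 00100*, 00110*, 00111*, 01000*, 01001*, 10001*, 10100*, 10101*, 11011, 11110
[col 1] -0100, 0-000, 00-00*, 00-10*, 000-0*, 001-0*, 0011-, 0100-, 10-01, 1010-
[col 2] 00--0
Prime implicants: -0100, 0-000, 00--0, 0011-, 0100-, 10-01, 1010-, 11011, 11110
PI chart (minterm → PIs covering it):
  2 | 00--0  (sole → essential)
  4 | -0100,00--0
  9 | 0100-  (sole → essential)
  17 | 10-01  (sole → essential)
  20 | -0100,1010-
  21 | 10-01,1010-
  27 | 11011  (sole → essential)
  30 | 11110  (sole → essential)
Essential prime implicants: 00--0, 0100-, 10-01, 11011, 11110
Petrick residual → -0100
Minimum SOP uses 6 PIs: b'cd'e' + a'b'e' + a'bc'd' + ab'd'e + abc'de + abcde'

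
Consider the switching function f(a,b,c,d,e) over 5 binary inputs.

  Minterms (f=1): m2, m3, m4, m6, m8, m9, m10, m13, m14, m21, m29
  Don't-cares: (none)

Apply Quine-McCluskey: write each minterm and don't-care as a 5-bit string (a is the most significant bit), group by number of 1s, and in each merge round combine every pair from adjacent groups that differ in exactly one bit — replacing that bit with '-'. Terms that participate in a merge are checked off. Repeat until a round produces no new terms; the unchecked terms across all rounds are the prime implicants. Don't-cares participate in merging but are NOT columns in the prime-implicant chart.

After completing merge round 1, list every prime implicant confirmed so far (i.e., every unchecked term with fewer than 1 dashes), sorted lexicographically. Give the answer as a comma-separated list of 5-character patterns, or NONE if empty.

NONE

[col 0] 00010*, 00011*, 00100*, 00110*, 01000*, 01001*, 01010*, 01101*, 01110*, 10101*, 11101*
[col 1] -1101, 0-010*, 0-110*, 00-10*, 0001-, 001-0, 01-01, 01-10*, 010-0, 0100-, 1-101
[col 2] 0--10
Prime implicants: -1101, 0--10, 0001-, 001-0, 01-01, 010-0, 0100-, 1-101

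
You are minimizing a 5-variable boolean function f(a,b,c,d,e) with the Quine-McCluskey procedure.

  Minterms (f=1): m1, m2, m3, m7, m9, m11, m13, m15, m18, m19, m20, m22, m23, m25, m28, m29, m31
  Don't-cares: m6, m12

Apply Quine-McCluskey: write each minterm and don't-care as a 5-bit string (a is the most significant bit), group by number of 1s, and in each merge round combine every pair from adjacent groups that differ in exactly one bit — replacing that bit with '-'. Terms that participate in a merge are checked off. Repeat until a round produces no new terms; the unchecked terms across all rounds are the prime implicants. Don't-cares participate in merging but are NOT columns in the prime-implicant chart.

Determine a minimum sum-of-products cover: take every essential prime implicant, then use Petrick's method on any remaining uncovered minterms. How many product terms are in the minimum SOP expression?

[col 0] 00001*, 00010*, 00011*, 00110*, 00111*, 01001*, 01011*, 01100*, 01101*, 01111*, 10010*, 10011*, 10100*, 10110*, 10111*, 11001*, 11100*, 11101*, 11111*
[col 1] -0010*, -0011*, -0110*, -0111*, -1001*, -1100*, -1101*, -1111*, 0-001*, 0-011*, 0-111*, 00-10*, 00-11*, 000-1*, 0001-*, 0011-*, 01-01*, 01-11*, 010-1*, 011-1*, 0110-*, 1-100, 1-111*, 10-10*, 10-11*, 1001-*, 101-0, 1011-*, 11-01*, 111-1*, 1110-*
[col 2] --111, -0-10*, -0-11*, -001-*, -011-*, -1-01, -11-1, -110-, 0--11, 0-0-1, 00-1-*, 01--1, 10-1-*
[col 3] -0-1-
Prime implicants: --111, -0-1-, -1-01, -11-1, -110-, 0--11, 0-0-1, 01--1, 1-100, 101-0
PI chart (minterm → PIs covering it):
  1 | 0-0-1  (sole → essential)
  2 | -0-1-  (sole → essential)
  3 | -0-1-,0--11,0-0-1
  7 | --111,-0-1-,0--11
  9 | -1-01,0-0-1,01--1
  11 | 0--11,0-0-1,01--1
  13 | -1-01,-11-1,-110-,01--1
  15 | --111,-11-1,0--11,01--1
  18 | -0-1-  (sole → essential)
  19 | -0-1-  (sole → essential)
  20 | 1-100,101-0
  22 | -0-1-,101-0
  23 | --111,-0-1-
  25 | -1-01  (sole → essential)
  28 | -110-,1-100
  29 | -1-01,-11-1,-110-
  31 | --111,-11-1
Essential prime implicants: -0-1-, -1-01, 0-0-1
Petrick residual → --111, 1-100
Minimum SOP uses 5 PIs: cde + b'd + bd'e + a'c'e + acd'e'

5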